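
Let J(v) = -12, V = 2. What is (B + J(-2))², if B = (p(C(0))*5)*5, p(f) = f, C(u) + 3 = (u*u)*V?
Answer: 7569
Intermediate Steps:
C(u) = -3 + 2*u² (C(u) = -3 + (u*u)*2 = -3 + u²*2 = -3 + 2*u²)
B = -75 (B = ((-3 + 2*0²)*5)*5 = ((-3 + 2*0)*5)*5 = ((-3 + 0)*5)*5 = -3*5*5 = -15*5 = -75)
(B + J(-2))² = (-75 - 12)² = (-87)² = 7569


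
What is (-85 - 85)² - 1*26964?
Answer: 1936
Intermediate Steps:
(-85 - 85)² - 1*26964 = (-170)² - 26964 = 28900 - 26964 = 1936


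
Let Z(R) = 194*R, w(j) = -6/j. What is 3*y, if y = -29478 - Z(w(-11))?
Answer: -976266/11 ≈ -88752.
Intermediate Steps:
y = -325422/11 (y = -29478 - 194*(-6/(-11)) = -29478 - 194*(-6*(-1/11)) = -29478 - 194*6/11 = -29478 - 1*1164/11 = -29478 - 1164/11 = -325422/11 ≈ -29584.)
3*y = 3*(-325422/11) = -976266/11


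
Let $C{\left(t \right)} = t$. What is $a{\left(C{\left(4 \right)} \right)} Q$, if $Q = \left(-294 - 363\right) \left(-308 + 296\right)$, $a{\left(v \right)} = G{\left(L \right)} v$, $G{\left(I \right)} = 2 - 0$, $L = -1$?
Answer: $63072$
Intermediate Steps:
$G{\left(I \right)} = 2$ ($G{\left(I \right)} = 2 + 0 = 2$)
$a{\left(v \right)} = 2 v$
$Q = 7884$ ($Q = \left(-657\right) \left(-12\right) = 7884$)
$a{\left(C{\left(4 \right)} \right)} Q = 2 \cdot 4 \cdot 7884 = 8 \cdot 7884 = 63072$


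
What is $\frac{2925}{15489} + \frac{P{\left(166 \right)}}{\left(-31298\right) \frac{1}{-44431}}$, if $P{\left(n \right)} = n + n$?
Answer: $\frac{12698400591}{26931929} \approx 471.5$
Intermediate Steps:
$P{\left(n \right)} = 2 n$
$\frac{2925}{15489} + \frac{P{\left(166 \right)}}{\left(-31298\right) \frac{1}{-44431}} = \frac{2925}{15489} + \frac{2 \cdot 166}{\left(-31298\right) \frac{1}{-44431}} = 2925 \cdot \frac{1}{15489} + \frac{332}{\left(-31298\right) \left(- \frac{1}{44431}\right)} = \frac{325}{1721} + \frac{332}{\frac{31298}{44431}} = \frac{325}{1721} + 332 \cdot \frac{44431}{31298} = \frac{325}{1721} + \frac{7375546}{15649} = \frac{12698400591}{26931929}$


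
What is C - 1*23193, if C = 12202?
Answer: -10991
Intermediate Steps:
C - 1*23193 = 12202 - 1*23193 = 12202 - 23193 = -10991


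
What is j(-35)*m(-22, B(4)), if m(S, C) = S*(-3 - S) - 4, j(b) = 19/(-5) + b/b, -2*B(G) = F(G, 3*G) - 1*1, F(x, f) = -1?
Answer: 5908/5 ≈ 1181.6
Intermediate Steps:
B(G) = 1 (B(G) = -(-1 - 1*1)/2 = -(-1 - 1)/2 = -1/2*(-2) = 1)
j(b) = -14/5 (j(b) = 19*(-1/5) + 1 = -19/5 + 1 = -14/5)
m(S, C) = -4 + S*(-3 - S)
j(-35)*m(-22, B(4)) = -14*(-4 - 1*(-22)**2 - 3*(-22))/5 = -14*(-4 - 1*484 + 66)/5 = -14*(-4 - 484 + 66)/5 = -14/5*(-422) = 5908/5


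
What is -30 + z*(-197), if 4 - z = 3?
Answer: -227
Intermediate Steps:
z = 1 (z = 4 - 1*3 = 4 - 3 = 1)
-30 + z*(-197) = -30 + 1*(-197) = -30 - 197 = -227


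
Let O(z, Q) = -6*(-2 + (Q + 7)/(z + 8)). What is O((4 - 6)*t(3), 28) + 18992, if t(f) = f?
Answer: 18899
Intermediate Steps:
O(z, Q) = 12 - 6*(7 + Q)/(8 + z) (O(z, Q) = -6*(-2 + (7 + Q)/(8 + z)) = 12 - 6*(7 + Q)/(8 + z))
O((4 - 6)*t(3), 28) + 18992 = 6*(9 - 1*28 + 2*((4 - 6)*3))/(8 + (4 - 6)*3) + 18992 = 6*(9 - 28 + 2*(-2*3))/(8 - 2*3) + 18992 = 6*(9 - 28 + 2*(-6))/(8 - 6) + 18992 = 6*(9 - 28 - 12)/2 + 18992 = 6*(½)*(-31) + 18992 = -93 + 18992 = 18899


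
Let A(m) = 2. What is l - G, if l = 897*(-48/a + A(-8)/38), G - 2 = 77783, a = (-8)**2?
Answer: -5959201/76 ≈ -78411.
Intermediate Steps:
a = 64
G = 77785 (G = 2 + 77783 = 77785)
l = -47541/76 (l = 897*(-48/64 + 2/38) = 897*(-48*1/64 + 2*(1/38)) = 897*(-3/4 + 1/19) = 897*(-53/76) = -47541/76 ≈ -625.54)
l - G = -47541/76 - 1*77785 = -47541/76 - 77785 = -5959201/76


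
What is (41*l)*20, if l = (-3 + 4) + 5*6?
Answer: 25420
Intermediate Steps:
l = 31 (l = 1 + 30 = 31)
(41*l)*20 = (41*31)*20 = 1271*20 = 25420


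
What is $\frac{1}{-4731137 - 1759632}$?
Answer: $- \frac{1}{6490769} \approx -1.5406 \cdot 10^{-7}$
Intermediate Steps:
$\frac{1}{-4731137 - 1759632} = \frac{1}{-6490769} = - \frac{1}{6490769}$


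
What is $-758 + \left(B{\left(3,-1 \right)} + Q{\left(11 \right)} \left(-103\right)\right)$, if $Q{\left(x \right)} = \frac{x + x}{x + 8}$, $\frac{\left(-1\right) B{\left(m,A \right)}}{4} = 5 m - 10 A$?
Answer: $- \frac{18568}{19} \approx -977.26$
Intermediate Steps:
$B{\left(m,A \right)} = - 20 m + 40 A$ ($B{\left(m,A \right)} = - 4 \left(5 m - 10 A\right) = - 4 \left(- 10 A + 5 m\right) = - 20 m + 40 A$)
$Q{\left(x \right)} = \frac{2 x}{8 + x}$
$-758 + \left(B{\left(3,-1 \right)} + Q{\left(11 \right)} \left(-103\right)\right) = -758 + \left(\left(\left(-20\right) 3 + 40 \left(-1\right)\right) + 2 \cdot 11 \frac{1}{8 + 11} \left(-103\right)\right) = -758 + \left(\left(-60 - 40\right) + 2 \cdot 11 \cdot \frac{1}{19} \left(-103\right)\right) = -758 + \left(-100 + 2 \cdot 11 \cdot \frac{1}{19} \left(-103\right)\right) = -758 + \left(-100 + \frac{22}{19} \left(-103\right)\right) = -758 - \frac{4166}{19} = - \frac{18568}{19}$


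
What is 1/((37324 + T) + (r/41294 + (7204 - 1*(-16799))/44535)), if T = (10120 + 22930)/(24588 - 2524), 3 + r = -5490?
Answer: 3381360015880/126212318878115339 ≈ 2.6791e-5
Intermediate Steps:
r = -5493 (r = -3 - 5490 = -5493)
T = 16525/11032 (T = 33050/22064 = 33050*(1/22064) = 16525/11032 ≈ 1.4979)
1/((37324 + T) + (r/41294 + (7204 - 1*(-16799))/44535)) = 1/((37324 + 16525/11032) + (-5493/41294 + (7204 - 1*(-16799))/44535)) = 1/(411774893/11032 + (-5493*1/41294 + (7204 + 16799)*(1/44535))) = 1/(411774893/11032 + (-5493/41294 + 24003*(1/44535))) = 1/(411774893/11032 + (-5493/41294 + 8001/14845)) = 1/(411774893/11032 + 248849709/613009430) = 1/(126212318878115339/3381360015880) = 3381360015880/126212318878115339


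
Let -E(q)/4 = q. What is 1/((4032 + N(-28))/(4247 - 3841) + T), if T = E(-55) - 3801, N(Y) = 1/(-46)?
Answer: -18676/66693285 ≈ -0.00028003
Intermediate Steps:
N(Y) = -1/46
E(q) = -4*q
T = -3581 (T = -4*(-55) - 3801 = 220 - 3801 = -3581)
1/((4032 + N(-28))/(4247 - 3841) + T) = 1/((4032 - 1/46)/(4247 - 3841) - 3581) = 1/((185471/46)/406 - 3581) = 1/((185471/46)*(1/406) - 3581) = 1/(185471/18676 - 3581) = 1/(-66693285/18676) = -18676/66693285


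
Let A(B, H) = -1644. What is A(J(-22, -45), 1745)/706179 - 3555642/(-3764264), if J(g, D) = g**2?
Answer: 417455210317/443040697876 ≈ 0.94225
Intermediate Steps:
A(J(-22, -45), 1745)/706179 - 3555642/(-3764264) = -1644/706179 - 3555642/(-3764264) = -1644*1/706179 - 3555642*(-1/3764264) = -548/235393 + 1777821/1882132 = 417455210317/443040697876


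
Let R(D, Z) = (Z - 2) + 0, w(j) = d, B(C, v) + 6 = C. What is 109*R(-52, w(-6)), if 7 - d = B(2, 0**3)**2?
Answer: -1199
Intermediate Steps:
B(C, v) = -6 + C
d = -9 (d = 7 - (-6 + 2)**2 = 7 - 1*(-4)**2 = 7 - 1*16 = 7 - 16 = -9)
w(j) = -9
R(D, Z) = -2 + Z (R(D, Z) = (-2 + Z) + 0 = -2 + Z)
109*R(-52, w(-6)) = 109*(-2 - 9) = 109*(-11) = -1199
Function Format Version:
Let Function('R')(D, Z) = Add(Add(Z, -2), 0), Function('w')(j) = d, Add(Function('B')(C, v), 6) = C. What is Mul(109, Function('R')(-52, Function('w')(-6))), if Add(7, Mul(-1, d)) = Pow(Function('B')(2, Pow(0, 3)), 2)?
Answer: -1199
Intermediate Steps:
Function('B')(C, v) = Add(-6, C)
d = -9 (d = Add(7, Mul(-1, Pow(Add(-6, 2), 2))) = Add(7, Mul(-1, Pow(-4, 2))) = Add(7, Mul(-1, 16)) = Add(7, -16) = -9)
Function('w')(j) = -9
Function('R')(D, Z) = Add(-2, Z) (Function('R')(D, Z) = Add(Add(-2, Z), 0) = Add(-2, Z))
Mul(109, Function('R')(-52, Function('w')(-6))) = Mul(109, Add(-2, -9)) = Mul(109, -11) = -1199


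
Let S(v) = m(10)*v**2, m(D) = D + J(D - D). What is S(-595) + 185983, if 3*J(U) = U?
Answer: 3726233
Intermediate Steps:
J(U) = U/3
m(D) = D (m(D) = D + (D - D)/3 = D + (1/3)*0 = D + 0 = D)
S(v) = 10*v**2
S(-595) + 185983 = 10*(-595)**2 + 185983 = 10*354025 + 185983 = 3540250 + 185983 = 3726233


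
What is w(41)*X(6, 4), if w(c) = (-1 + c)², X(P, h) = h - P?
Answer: -3200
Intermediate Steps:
w(41)*X(6, 4) = (-1 + 41)²*(4 - 1*6) = 40²*(4 - 6) = 1600*(-2) = -3200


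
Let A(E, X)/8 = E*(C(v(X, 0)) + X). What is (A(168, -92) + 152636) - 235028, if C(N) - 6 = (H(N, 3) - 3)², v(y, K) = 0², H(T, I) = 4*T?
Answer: -185880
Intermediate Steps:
v(y, K) = 0
C(N) = 6 + (-3 + 4*N)² (C(N) = 6 + (4*N - 3)² = 6 + (-3 + 4*N)²)
A(E, X) = 8*E*(15 + X) (A(E, X) = 8*(E*((6 + (-3 + 4*0)²) + X)) = 8*(E*((6 + (-3 + 0)²) + X)) = 8*(E*((6 + (-3)²) + X)) = 8*(E*((6 + 9) + X)) = 8*(E*(15 + X)) = 8*E*(15 + X))
(A(168, -92) + 152636) - 235028 = (8*168*(15 - 92) + 152636) - 235028 = (8*168*(-77) + 152636) - 235028 = (-103488 + 152636) - 235028 = 49148 - 235028 = -185880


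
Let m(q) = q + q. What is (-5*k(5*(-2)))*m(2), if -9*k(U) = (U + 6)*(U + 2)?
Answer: 640/9 ≈ 71.111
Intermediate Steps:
k(U) = -(2 + U)*(6 + U)/9 (k(U) = -(U + 6)*(U + 2)/9 = -(6 + U)*(2 + U)/9 = -(2 + U)*(6 + U)/9)
m(q) = 2*q
(-5*k(5*(-2)))*m(2) = (-5*(-4/3 - 40*(-2)/9 - (5*(-2))²/9))*(2*2) = -5*(-4/3 - 8/9*(-10) - ⅑*(-10)²)*4 = -5*(-4/3 + 80/9 - ⅑*100)*4 = -5*(-4/3 + 80/9 - 100/9)*4 = -5*(-32/9)*4 = (160/9)*4 = 640/9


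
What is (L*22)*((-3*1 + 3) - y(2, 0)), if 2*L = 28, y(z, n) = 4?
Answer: -1232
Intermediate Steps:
L = 14 (L = (½)*28 = 14)
(L*22)*((-3*1 + 3) - y(2, 0)) = (14*22)*((-3*1 + 3) - 1*4) = 308*((-3 + 3) - 4) = 308*(0 - 4) = 308*(-4) = -1232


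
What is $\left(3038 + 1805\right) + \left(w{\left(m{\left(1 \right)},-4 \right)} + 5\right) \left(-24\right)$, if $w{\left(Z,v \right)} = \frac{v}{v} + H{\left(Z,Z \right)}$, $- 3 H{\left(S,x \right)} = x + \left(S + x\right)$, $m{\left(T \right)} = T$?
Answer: $4723$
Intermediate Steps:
$H{\left(S,x \right)} = - \frac{2 x}{3} - \frac{S}{3}$ ($H{\left(S,x \right)} = - \frac{x + \left(S + x\right)}{3} = - \frac{S + 2 x}{3} = - \frac{2 x}{3} - \frac{S}{3}$)
$w{\left(Z,v \right)} = 1 - Z$ ($w{\left(Z,v \right)} = \frac{v}{v} - Z = 1 - Z$)
$\left(3038 + 1805\right) + \left(w{\left(m{\left(1 \right)},-4 \right)} + 5\right) \left(-24\right) = \left(3038 + 1805\right) + \left(\left(1 - 1\right) + 5\right) \left(-24\right) = 4843 + \left(\left(1 - 1\right) + 5\right) \left(-24\right) = 4843 + \left(0 + 5\right) \left(-24\right) = 4843 + 5 \left(-24\right) = 4843 - 120 = 4723$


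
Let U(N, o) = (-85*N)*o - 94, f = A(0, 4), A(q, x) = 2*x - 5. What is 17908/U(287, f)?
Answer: -17908/73279 ≈ -0.24438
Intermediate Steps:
A(q, x) = -5 + 2*x
f = 3 (f = -5 + 2*4 = -5 + 8 = 3)
U(N, o) = -94 - 85*N*o (U(N, o) = -85*N*o - 94 = -94 - 85*N*o)
17908/U(287, f) = 17908/(-94 - 85*287*3) = 17908/(-94 - 73185) = 17908/(-73279) = 17908*(-1/73279) = -17908/73279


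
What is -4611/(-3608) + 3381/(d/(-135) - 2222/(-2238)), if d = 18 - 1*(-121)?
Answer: -153563595117/1670504 ≈ -91927.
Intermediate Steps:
d = 139 (d = 18 + 121 = 139)
-4611/(-3608) + 3381/(d/(-135) - 2222/(-2238)) = -4611/(-3608) + 3381/(139/(-135) - 2222/(-2238)) = -4611*(-1/3608) + 3381/(139*(-1/135) - 2222*(-1/2238)) = 4611/3608 + 3381/(-139/135 + 1111/1119) = 4611/3608 + 3381/(-1852/50355) = 4611/3608 + 3381*(-50355/1852) = 4611/3608 - 170250255/1852 = -153563595117/1670504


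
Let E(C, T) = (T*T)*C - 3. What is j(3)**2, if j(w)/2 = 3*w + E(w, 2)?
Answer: 1296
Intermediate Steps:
E(C, T) = -3 + C*T**2 (E(C, T) = T**2*C - 3 = C*T**2 - 3 = -3 + C*T**2)
j(w) = -6 + 14*w (j(w) = 2*(3*w + (-3 + w*2**2)) = 2*(3*w + (-3 + w*4)) = 2*(3*w + (-3 + 4*w)) = 2*(-3 + 7*w) = -6 + 14*w)
j(3)**2 = (-6 + 14*3)**2 = (-6 + 42)**2 = 36**2 = 1296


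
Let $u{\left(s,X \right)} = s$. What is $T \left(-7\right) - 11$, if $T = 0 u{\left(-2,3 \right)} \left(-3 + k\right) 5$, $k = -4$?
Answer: $-11$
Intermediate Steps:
$T = 0$ ($T = 0 \left(-2\right) \left(-3 - 4\right) 5 = 0 \left(\left(-7\right) 5\right) = 0 \left(-35\right) = 0$)
$T \left(-7\right) - 11 = 0 \left(-7\right) - 11 = 0 - 11 = -11$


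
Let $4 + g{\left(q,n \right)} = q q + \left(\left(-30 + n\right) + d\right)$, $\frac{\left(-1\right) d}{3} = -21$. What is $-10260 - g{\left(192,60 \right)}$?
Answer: $-47213$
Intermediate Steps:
$d = 63$ ($d = \left(-3\right) \left(-21\right) = 63$)
$g{\left(q,n \right)} = 29 + n + q^{2}$ ($g{\left(q,n \right)} = -4 + \left(q q + \left(\left(-30 + n\right) + 63\right)\right) = -4 + \left(q^{2} + \left(33 + n\right)\right) = -4 + \left(33 + n + q^{2}\right) = 29 + n + q^{2}$)
$-10260 - g{\left(192,60 \right)} = -10260 - \left(29 + 60 + 192^{2}\right) = -10260 - \left(29 + 60 + 36864\right) = -10260 - 36953 = -47213$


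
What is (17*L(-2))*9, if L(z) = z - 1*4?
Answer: -918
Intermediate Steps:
L(z) = -4 + z (L(z) = z - 4 = -4 + z)
(17*L(-2))*9 = (17*(-4 - 2))*9 = (17*(-6))*9 = -102*9 = -918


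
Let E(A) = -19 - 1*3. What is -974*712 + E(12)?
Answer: -693510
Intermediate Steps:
E(A) = -22 (E(A) = -19 - 3 = -22)
-974*712 + E(12) = -974*712 - 22 = -693488 - 22 = -693510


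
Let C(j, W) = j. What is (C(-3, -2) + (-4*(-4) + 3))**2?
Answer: 256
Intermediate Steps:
(C(-3, -2) + (-4*(-4) + 3))**2 = (-3 + (-4*(-4) + 3))**2 = (-3 + (16 + 3))**2 = (-3 + 19)**2 = 16**2 = 256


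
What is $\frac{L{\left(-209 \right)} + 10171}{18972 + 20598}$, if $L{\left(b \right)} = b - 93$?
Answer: $\frac{9869}{39570} \approx 0.24941$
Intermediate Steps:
$L{\left(b \right)} = -93 + b$ ($L{\left(b \right)} = b - 93 = -93 + b$)
$\frac{L{\left(-209 \right)} + 10171}{18972 + 20598} = \frac{\left(-93 - 209\right) + 10171}{18972 + 20598} = \frac{-302 + 10171}{39570} = 9869 \cdot \frac{1}{39570} = \frac{9869}{39570}$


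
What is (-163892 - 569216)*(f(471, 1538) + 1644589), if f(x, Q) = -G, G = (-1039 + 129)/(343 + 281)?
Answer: -7233974530367/6 ≈ -1.2057e+12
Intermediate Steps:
G = -35/24 (G = -910/624 = -910*1/624 = -35/24 ≈ -1.4583)
f(x, Q) = 35/24 (f(x, Q) = -1*(-35/24) = 35/24)
(-163892 - 569216)*(f(471, 1538) + 1644589) = (-163892 - 569216)*(35/24 + 1644589) = -733108*39470171/24 = -7233974530367/6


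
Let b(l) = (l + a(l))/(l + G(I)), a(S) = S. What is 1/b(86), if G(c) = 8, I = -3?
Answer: 47/86 ≈ 0.54651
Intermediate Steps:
b(l) = 2*l/(8 + l) (b(l) = (l + l)/(l + 8) = (2*l)/(8 + l) = 2*l/(8 + l))
1/b(86) = 1/(2*86/(8 + 86)) = 1/(2*86/94) = 1/(2*86*(1/94)) = 1/(86/47) = 47/86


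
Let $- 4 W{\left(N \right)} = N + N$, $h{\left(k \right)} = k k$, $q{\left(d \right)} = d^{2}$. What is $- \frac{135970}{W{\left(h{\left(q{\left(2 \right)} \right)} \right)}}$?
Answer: $\frac{67985}{4} \approx 16996.0$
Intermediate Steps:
$h{\left(k \right)} = k^{2}$
$W{\left(N \right)} = - \frac{N}{2}$ ($W{\left(N \right)} = - \frac{N + N}{4} = - \frac{2 N}{4} = - \frac{N}{2}$)
$- \frac{135970}{W{\left(h{\left(q{\left(2 \right)} \right)} \right)}} = - \frac{135970}{\left(- \frac{1}{2}\right) \left(2^{2}\right)^{2}} = - \frac{135970}{\left(- \frac{1}{2}\right) 4^{2}} = - \frac{135970}{\left(- \frac{1}{2}\right) 16} = - \frac{135970}{-8} = \left(-135970\right) \left(- \frac{1}{8}\right) = \frac{67985}{4}$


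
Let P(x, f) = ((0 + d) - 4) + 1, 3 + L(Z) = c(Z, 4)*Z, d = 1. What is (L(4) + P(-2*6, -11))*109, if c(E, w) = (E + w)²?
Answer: 27359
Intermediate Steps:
L(Z) = -3 + Z*(4 + Z)² (L(Z) = -3 + (Z + 4)²*Z = -3 + (4 + Z)²*Z = -3 + Z*(4 + Z)²)
P(x, f) = -2 (P(x, f) = ((0 + 1) - 4) + 1 = (1 - 4) + 1 = -3 + 1 = -2)
(L(4) + P(-2*6, -11))*109 = ((-3 + 4*(4 + 4)²) - 2)*109 = ((-3 + 4*8²) - 2)*109 = ((-3 + 4*64) - 2)*109 = ((-3 + 256) - 2)*109 = (253 - 2)*109 = 251*109 = 27359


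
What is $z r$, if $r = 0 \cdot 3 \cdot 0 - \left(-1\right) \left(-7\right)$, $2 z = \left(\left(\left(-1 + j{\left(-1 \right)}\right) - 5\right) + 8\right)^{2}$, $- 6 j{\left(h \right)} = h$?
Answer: $- \frac{1183}{72} \approx -16.431$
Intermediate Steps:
$j{\left(h \right)} = - \frac{h}{6}$
$z = \frac{169}{72}$ ($z = \frac{\left(\left(\left(-1 - - \frac{1}{6}\right) - 5\right) + 8\right)^{2}}{2} = \frac{\left(\left(\left(-1 + \frac{1}{6}\right) - 5\right) + 8\right)^{2}}{2} = \frac{\left(\left(- \frac{5}{6} - 5\right) + 8\right)^{2}}{2} = \frac{\left(- \frac{35}{6} + 8\right)^{2}}{2} = \frac{\left(\frac{13}{6}\right)^{2}}{2} = \frac{1}{2} \cdot \frac{169}{36} = \frac{169}{72} \approx 2.3472$)
$r = -7$ ($r = 0 \cdot 0 - 7 = 0 - 7 = -7$)
$z r = \frac{169}{72} \left(-7\right) = - \frac{1183}{72}$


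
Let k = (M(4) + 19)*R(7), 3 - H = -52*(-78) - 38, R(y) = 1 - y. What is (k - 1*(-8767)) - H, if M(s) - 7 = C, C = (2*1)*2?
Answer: 12602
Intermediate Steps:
C = 4 (C = 2*2 = 4)
M(s) = 11 (M(s) = 7 + 4 = 11)
H = -4015 (H = 3 - (-52*(-78) - 38) = 3 - (4056 - 38) = 3 - 1*4018 = 3 - 4018 = -4015)
k = -180 (k = (11 + 19)*(1 - 1*7) = 30*(1 - 7) = 30*(-6) = -180)
(k - 1*(-8767)) - H = (-180 - 1*(-8767)) - 1*(-4015) = (-180 + 8767) + 4015 = 8587 + 4015 = 12602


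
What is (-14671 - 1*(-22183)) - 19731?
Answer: -12219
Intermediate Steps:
(-14671 - 1*(-22183)) - 19731 = (-14671 + 22183) - 19731 = 7512 - 19731 = -12219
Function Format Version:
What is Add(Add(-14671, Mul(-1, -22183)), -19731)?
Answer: -12219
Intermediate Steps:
Add(Add(-14671, Mul(-1, -22183)), -19731) = Add(Add(-14671, 22183), -19731) = Add(7512, -19731) = -12219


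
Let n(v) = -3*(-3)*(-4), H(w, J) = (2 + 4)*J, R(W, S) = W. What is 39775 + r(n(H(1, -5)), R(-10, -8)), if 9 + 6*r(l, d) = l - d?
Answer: 238615/6 ≈ 39769.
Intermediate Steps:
H(w, J) = 6*J
n(v) = -36 (n(v) = 9*(-4) = -36)
r(l, d) = -3/2 - d/6 + l/6 (r(l, d) = -3/2 + (l - d)/6 = -3/2 + (-d/6 + l/6) = -3/2 - d/6 + l/6)
39775 + r(n(H(1, -5)), R(-10, -8)) = 39775 + (-3/2 - ⅙*(-10) + (⅙)*(-36)) = 39775 + (-3/2 + 5/3 - 6) = 39775 - 35/6 = 238615/6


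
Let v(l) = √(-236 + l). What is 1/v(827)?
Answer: √591/591 ≈ 0.041134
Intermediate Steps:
1/v(827) = 1/(√(-236 + 827)) = 1/(√591) = √591/591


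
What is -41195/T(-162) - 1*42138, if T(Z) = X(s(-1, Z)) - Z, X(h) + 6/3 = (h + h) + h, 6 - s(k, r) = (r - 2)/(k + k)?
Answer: -2824189/68 ≈ -41532.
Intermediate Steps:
s(k, r) = 6 - (-2 + r)/(2*k) (s(k, r) = 6 - (r - 2)/(k + k) = 6 - (-2 + r)/(2*k))
X(h) = -2 + 3*h (X(h) = -2 + ((h + h) + h) = -2 + (2*h + h) = -2 + 3*h)
T(Z) = 13 + Z/2 (T(Z) = (-2 + 3*((1/2)*(2 - Z + 12*(-1))/(-1))) - Z = (-2 + 3*((1/2)*(-1)*(2 - Z - 12))) - Z = (-2 + 3*((1/2)*(-1)*(-10 - Z))) - Z = (-2 + 3*(5 + Z/2)) - Z = (-2 + (15 + 3*Z/2)) - Z = (13 + 3*Z/2) - Z = 13 + Z/2)
-41195/T(-162) - 1*42138 = -41195/(13 + (1/2)*(-162)) - 1*42138 = -41195/(13 - 81) - 42138 = -41195/(-68) - 42138 = -41195*(-1/68) - 42138 = 41195/68 - 42138 = -2824189/68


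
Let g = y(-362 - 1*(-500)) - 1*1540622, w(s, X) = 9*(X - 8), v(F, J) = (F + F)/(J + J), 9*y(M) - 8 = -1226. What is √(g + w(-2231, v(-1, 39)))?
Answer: I*√2343601767/39 ≈ 1241.3*I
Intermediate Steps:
y(M) = -406/3 (y(M) = 8/9 + (⅑)*(-1226) = 8/9 - 1226/9 = -406/3)
v(F, J) = F/J (v(F, J) = (2*F)/((2*J)) = (2*F)*(1/(2*J)) = F/J)
w(s, X) = -72 + 9*X (w(s, X) = 9*(-8 + X) = -72 + 9*X)
g = -4622272/3 (g = -406/3 - 1*1540622 = -406/3 - 1540622 = -4622272/3 ≈ -1.5408e+6)
√(g + w(-2231, v(-1, 39))) = √(-4622272/3 + (-72 + 9*(-1/39))) = √(-4622272/3 + (-72 - 3/13)) = √(-4622272/3 - 939/13) = √(-60092353/39) = I*√2343601767/39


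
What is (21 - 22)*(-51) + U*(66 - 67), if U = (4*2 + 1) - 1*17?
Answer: 59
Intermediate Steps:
U = -8 (U = (8 + 1) - 17 = 9 - 17 = -8)
(21 - 22)*(-51) + U*(66 - 67) = (21 - 22)*(-51) - 8*(66 - 67) = -1*(-51) - 8*(-1) = 51 + 8 = 59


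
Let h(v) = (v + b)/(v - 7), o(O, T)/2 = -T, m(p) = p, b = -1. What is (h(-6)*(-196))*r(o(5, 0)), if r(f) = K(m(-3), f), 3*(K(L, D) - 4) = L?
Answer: -4116/13 ≈ -316.62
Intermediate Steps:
o(O, T) = -2*T (o(O, T) = 2*(-T) = -2*T)
K(L, D) = 4 + L/3
r(f) = 3 (r(f) = 4 + (1/3)*(-3) = 4 - 1 = 3)
h(v) = (-1 + v)/(-7 + v) (h(v) = (v - 1)/(v - 7) = (-1 + v)/(-7 + v))
(h(-6)*(-196))*r(o(5, 0)) = (((-1 - 6)/(-7 - 6))*(-196))*3 = ((-7/(-13))*(-196))*3 = (-1/13*(-7)*(-196))*3 = ((7/13)*(-196))*3 = -1372/13*3 = -4116/13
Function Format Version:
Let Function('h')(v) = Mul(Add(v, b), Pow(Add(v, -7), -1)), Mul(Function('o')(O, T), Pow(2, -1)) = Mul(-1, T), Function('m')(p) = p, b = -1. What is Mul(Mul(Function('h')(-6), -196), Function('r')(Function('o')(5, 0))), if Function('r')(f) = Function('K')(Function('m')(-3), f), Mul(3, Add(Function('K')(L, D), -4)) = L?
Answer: Rational(-4116, 13) ≈ -316.62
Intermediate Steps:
Function('o')(O, T) = Mul(-2, T) (Function('o')(O, T) = Mul(2, Mul(-1, T)) = Mul(-2, T))
Function('K')(L, D) = Add(4, Mul(Rational(1, 3), L))
Function('r')(f) = 3 (Function('r')(f) = Add(4, Mul(Rational(1, 3), -3)) = Add(4, -1) = 3)
Function('h')(v) = Mul(Pow(Add(-7, v), -1), Add(-1, v)) (Function('h')(v) = Mul(Add(v, -1), Pow(Add(v, -7), -1)) = Mul(Add(-1, v), Pow(Add(-7, v), -1)) = Mul(Pow(Add(-7, v), -1), Add(-1, v)))
Mul(Mul(Function('h')(-6), -196), Function('r')(Function('o')(5, 0))) = Mul(Mul(Mul(Pow(Add(-7, -6), -1), Add(-1, -6)), -196), 3) = Mul(Mul(Mul(Pow(-13, -1), -7), -196), 3) = Mul(Mul(Mul(Rational(-1, 13), -7), -196), 3) = Mul(Mul(Rational(7, 13), -196), 3) = Mul(Rational(-1372, 13), 3) = Rational(-4116, 13)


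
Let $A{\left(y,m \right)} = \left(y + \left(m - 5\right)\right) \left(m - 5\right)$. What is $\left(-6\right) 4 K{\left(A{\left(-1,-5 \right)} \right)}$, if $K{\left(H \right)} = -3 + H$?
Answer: $-2568$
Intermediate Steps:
$A{\left(y,m \right)} = \left(-5 + m\right) \left(-5 + m + y\right)$ ($A{\left(y,m \right)} = \left(y + \left(-5 + m\right)\right) \left(-5 + m\right) = \left(-5 + m + y\right) \left(-5 + m\right) = \left(-5 + m\right) \left(-5 + m + y\right)$)
$\left(-6\right) 4 K{\left(A{\left(-1,-5 \right)} \right)} = \left(-6\right) 4 \left(-3 - \left(-85 - 25\right)\right) = - 24 \left(-3 + \left(25 + 25 + 50 + 5 + 5\right)\right) = - 24 \left(-3 + 110\right) = \left(-24\right) 107 = -2568$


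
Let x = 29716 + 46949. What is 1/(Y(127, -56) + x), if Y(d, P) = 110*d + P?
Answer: 1/90579 ≈ 1.1040e-5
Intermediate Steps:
Y(d, P) = P + 110*d
x = 76665
1/(Y(127, -56) + x) = 1/((-56 + 110*127) + 76665) = 1/((-56 + 13970) + 76665) = 1/(13914 + 76665) = 1/90579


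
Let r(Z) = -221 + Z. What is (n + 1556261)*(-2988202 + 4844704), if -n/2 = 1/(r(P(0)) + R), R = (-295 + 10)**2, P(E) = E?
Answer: 58509222795926271/20251 ≈ 2.8892e+12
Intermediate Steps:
R = 81225 (R = (-285)**2 = 81225)
n = -1/40502 (n = -2/((-221 + 0) + 81225) = -2/(-221 + 81225) = -2/81004 = -2*1/81004 = -1/40502 ≈ -2.4690e-5)
(n + 1556261)*(-2988202 + 4844704) = (-1/40502 + 1556261)*(-2988202 + 4844704) = (63031683021/40502)*1856502 = 58509222795926271/20251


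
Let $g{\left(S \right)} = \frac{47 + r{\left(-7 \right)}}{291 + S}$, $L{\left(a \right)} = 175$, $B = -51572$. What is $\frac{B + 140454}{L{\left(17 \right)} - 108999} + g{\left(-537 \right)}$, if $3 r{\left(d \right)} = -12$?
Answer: $- \frac{6636101}{6692676} \approx -0.99155$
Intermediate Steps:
$r{\left(d \right)} = -4$ ($r{\left(d \right)} = \frac{1}{3} \left(-12\right) = -4$)
$g{\left(S \right)} = \frac{43}{291 + S}$ ($g{\left(S \right)} = \frac{47 - 4}{291 + S} = \frac{43}{291 + S}$)
$\frac{B + 140454}{L{\left(17 \right)} - 108999} + g{\left(-537 \right)} = \frac{-51572 + 140454}{175 - 108999} + \frac{43}{291 - 537} = \frac{88882}{-108824} + \frac{43}{-246} = 88882 \left(- \frac{1}{108824}\right) + 43 \left(- \frac{1}{246}\right) = - \frac{44441}{54412} - \frac{43}{246} = - \frac{6636101}{6692676}$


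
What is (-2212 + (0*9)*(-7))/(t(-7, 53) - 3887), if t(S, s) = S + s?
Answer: 2212/3841 ≈ 0.57589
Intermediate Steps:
(-2212 + (0*9)*(-7))/(t(-7, 53) - 3887) = (-2212 + (0*9)*(-7))/((-7 + 53) - 3887) = (-2212 + 0*(-7))/(46 - 3887) = (-2212 + 0)/(-3841) = -2212*(-1/3841) = 2212/3841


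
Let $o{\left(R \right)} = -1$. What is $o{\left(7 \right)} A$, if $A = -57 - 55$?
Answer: $112$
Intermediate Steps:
$A = -112$
$o{\left(7 \right)} A = \left(-1\right) \left(-112\right) = 112$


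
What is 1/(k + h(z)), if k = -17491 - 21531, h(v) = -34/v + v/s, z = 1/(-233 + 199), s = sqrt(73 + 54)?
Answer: -5559183192/210504030748271 + 34*sqrt(127)/210504030748271 ≈ -2.6409e-5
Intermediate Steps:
s = sqrt(127) ≈ 11.269
z = -1/34 (z = 1/(-34) = -1/34 ≈ -0.029412)
h(v) = -34/v + v*sqrt(127)/127 (h(v) = -34/v + v/(sqrt(127)) = -34/v + v*(sqrt(127)/127) = -34/v + v*sqrt(127)/127)
k = -39022
1/(k + h(z)) = 1/(-39022 + (-34/(-1/34) + (1/127)*(-1/34)*sqrt(127))) = 1/(-39022 + (-34*(-34) - sqrt(127)/4318)) = 1/(-39022 + (1156 - sqrt(127)/4318)) = 1/(-37866 - sqrt(127)/4318)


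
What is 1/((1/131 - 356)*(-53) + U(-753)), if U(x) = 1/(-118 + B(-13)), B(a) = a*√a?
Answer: 5219765058407/98484377101853206 - 223093*I*√13/98484377101853206 ≈ 5.3001e-5 - 8.1675e-12*I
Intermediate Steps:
B(a) = a^(3/2)
U(x) = 1/(-118 - 13*I*√13) (U(x) = 1/(-118 + (-13)^(3/2)) = 1/(-118 - 13*I*√13))
1/((1/131 - 356)*(-53) + U(-753)) = 1/((1/131 - 356)*(-53) + I/(-118*I + 13*√13)) = 1/(-46635/131*(-53) + I/(-118*I + 13*√13)) = 1/(2471655/131 + I/(-118*I + 13*√13))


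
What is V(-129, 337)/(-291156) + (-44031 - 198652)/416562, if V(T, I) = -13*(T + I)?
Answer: -1931450775/3369014602 ≈ -0.57330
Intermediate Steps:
V(T, I) = -13*I - 13*T (V(T, I) = -13*(I + T) = -13*I - 13*T)
V(-129, 337)/(-291156) + (-44031 - 198652)/416562 = (-13*337 - 13*(-129))/(-291156) + (-44031 - 198652)/416562 = (-4381 + 1677)*(-1/291156) - 242683*1/416562 = -2704*(-1/291156) - 242683/416562 = 676/72789 - 242683/416562 = -1931450775/3369014602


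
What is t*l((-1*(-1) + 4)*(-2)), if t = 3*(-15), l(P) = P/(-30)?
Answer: -15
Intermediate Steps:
l(P) = -P/30 (l(P) = P*(-1/30) = -P/30)
t = -45
t*l((-1*(-1) + 4)*(-2)) = -(-3)*(-1*(-1) + 4)*(-2)/2 = -(-3)*(1 + 4)*(-2)/2 = -(-3)*5*(-2)/2 = -(-3)*(-10)/2 = -45*⅓ = -15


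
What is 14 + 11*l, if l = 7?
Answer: 91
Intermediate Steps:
14 + 11*l = 14 + 11*7 = 14 + 77 = 91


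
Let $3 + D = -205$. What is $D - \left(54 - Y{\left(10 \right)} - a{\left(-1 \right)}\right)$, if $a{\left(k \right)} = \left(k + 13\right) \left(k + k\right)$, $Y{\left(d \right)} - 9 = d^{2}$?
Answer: $-177$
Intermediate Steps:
$D = -208$ ($D = -3 - 205 = -208$)
$Y{\left(d \right)} = 9 + d^{2}$
$a{\left(k \right)} = 2 k \left(13 + k\right)$ ($a{\left(k \right)} = \left(13 + k\right) 2 k = 2 k \left(13 + k\right)$)
$D - \left(54 - Y{\left(10 \right)} - a{\left(-1 \right)}\right) = -208 + \left(\left(\left(9 + 10^{2}\right) + 2 \left(-1\right) \left(13 - 1\right)\right) - 54\right) = -208 + \left(\left(\left(9 + 100\right) + 2 \left(-1\right) 12\right) - 54\right) = -208 + \left(\left(109 - 24\right) - 54\right) = -208 + \left(85 - 54\right) = -208 + 31 = -177$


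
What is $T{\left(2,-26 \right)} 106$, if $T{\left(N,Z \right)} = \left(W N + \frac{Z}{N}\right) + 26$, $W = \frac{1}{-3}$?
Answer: $\frac{3922}{3} \approx 1307.3$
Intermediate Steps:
$W = - \frac{1}{3} \approx -0.33333$
$T{\left(N,Z \right)} = 26 - \frac{N}{3} + \frac{Z}{N}$ ($T{\left(N,Z \right)} = \left(- \frac{N}{3} + \frac{Z}{N}\right) + 26 = 26 - \frac{N}{3} + \frac{Z}{N}$)
$T{\left(2,-26 \right)} 106 = \left(26 - \frac{2}{3} - \frac{26}{2}\right) 106 = \left(26 - \frac{2}{3} - 13\right) 106 = \frac{37}{3} \cdot 106 = \frac{3922}{3}$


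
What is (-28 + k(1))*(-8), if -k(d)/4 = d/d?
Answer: 256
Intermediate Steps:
k(d) = -4 (k(d) = -4*d/d = -4*1 = -4)
(-28 + k(1))*(-8) = (-28 - 4)*(-8) = -32*(-8) = 256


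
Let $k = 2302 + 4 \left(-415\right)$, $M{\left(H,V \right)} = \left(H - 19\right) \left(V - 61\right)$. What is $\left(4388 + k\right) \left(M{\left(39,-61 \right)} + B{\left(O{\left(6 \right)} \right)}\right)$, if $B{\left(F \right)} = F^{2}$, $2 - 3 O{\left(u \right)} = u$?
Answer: $- \frac{110378320}{9} \approx -1.2264 \cdot 10^{7}$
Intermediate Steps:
$O{\left(u \right)} = \frac{2}{3} - \frac{u}{3}$
$M{\left(H,V \right)} = \left(-61 + V\right) \left(-19 + H\right)$ ($M{\left(H,V \right)} = \left(-19 + H\right) \left(-61 + V\right) = \left(-61 + V\right) \left(-19 + H\right)$)
$k = 642$ ($k = 2302 - 1660 = 642$)
$\left(4388 + k\right) \left(M{\left(39,-61 \right)} + B{\left(O{\left(6 \right)} \right)}\right) = \left(4388 + 642\right) \left(\left(1159 - 2379 - -1159 + 39 \left(-61\right)\right) + \left(\frac{2}{3} - 2\right)^{2}\right) = 5030 \left(\left(1159 - 2379 + 1159 - 2379\right) + \left(\frac{2}{3} - 2\right)^{2}\right) = 5030 \left(-2440 + \left(- \frac{4}{3}\right)^{2}\right) = 5030 \left(-2440 + \frac{16}{9}\right) = 5030 \left(- \frac{21944}{9}\right) = - \frac{110378320}{9}$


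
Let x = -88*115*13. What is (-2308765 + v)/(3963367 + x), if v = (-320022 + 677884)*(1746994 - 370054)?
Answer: 492752193515/3831807 ≈ 1.2860e+5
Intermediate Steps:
x = -131560 (x = -10120*13 = -131560)
v = 492754502280 (v = 357862*1376940 = 492754502280)
(-2308765 + v)/(3963367 + x) = (-2308765 + 492754502280)/(3963367 - 131560) = 492752193515/3831807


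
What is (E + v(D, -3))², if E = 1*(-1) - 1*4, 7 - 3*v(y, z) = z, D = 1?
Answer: 25/9 ≈ 2.7778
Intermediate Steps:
v(y, z) = 7/3 - z/3
E = -5 (E = -1 - 4 = -5)
(E + v(D, -3))² = (-5 + (7/3 - ⅓*(-3)))² = (-5 + (7/3 + 1))² = (-5 + 10/3)² = (-5/3)² = 25/9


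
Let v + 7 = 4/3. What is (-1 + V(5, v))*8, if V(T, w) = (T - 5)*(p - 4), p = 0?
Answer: -8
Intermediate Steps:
v = -17/3 (v = -7 + 4/3 = -17/3 ≈ -5.6667)
V(T, w) = 20 - 4*T (V(T, w) = (T - 5)*(0 - 4) = (-5 + T)*(-4) = 20 - 4*T)
(-1 + V(5, v))*8 = (-1 + (20 - 4*5))*8 = (-1 + (20 - 20))*8 = (-1 + 0)*8 = -1*8 = -8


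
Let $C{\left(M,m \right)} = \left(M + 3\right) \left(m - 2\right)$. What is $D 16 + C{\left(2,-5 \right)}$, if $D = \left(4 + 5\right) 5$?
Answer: $685$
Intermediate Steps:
$C{\left(M,m \right)} = \left(-2 + m\right) \left(3 + M\right)$ ($C{\left(M,m \right)} = \left(3 + M\right) \left(-2 + m\right) = \left(-2 + m\right) \left(3 + M\right)$)
$D = 45$ ($D = 9 \cdot 5 = 45$)
$D 16 + C{\left(2,-5 \right)} = 45 \cdot 16 + \left(-6 - 4 + 3 \left(-5\right) + 2 \left(-5\right)\right) = 720 - 35 = 685$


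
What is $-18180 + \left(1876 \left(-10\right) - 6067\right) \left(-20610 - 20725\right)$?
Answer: $1026205865$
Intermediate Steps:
$-18180 + \left(1876 \left(-10\right) - 6067\right) \left(-20610 - 20725\right) = -18180 + \left(-18760 - 6067\right) \left(-41335\right) = -18180 - -1026224045 = -18180 + 1026224045 = 1026205865$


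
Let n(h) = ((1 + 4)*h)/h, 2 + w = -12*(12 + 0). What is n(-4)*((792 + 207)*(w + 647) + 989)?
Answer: 2507440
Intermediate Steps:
w = -146 (w = -2 - 12*(12 + 0) = -2 - 12*12 = -2 - 144 = -146)
n(h) = 5 (n(h) = (5*h)/h = 5)
n(-4)*((792 + 207)*(w + 647) + 989) = 5*((792 + 207)*(-146 + 647) + 989) = 5*(999*501 + 989) = 5*(500499 + 989) = 5*501488 = 2507440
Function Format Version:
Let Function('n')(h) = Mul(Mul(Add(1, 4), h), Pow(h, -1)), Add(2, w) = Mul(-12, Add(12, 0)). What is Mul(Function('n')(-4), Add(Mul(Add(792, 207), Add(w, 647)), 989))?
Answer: 2507440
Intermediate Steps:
w = -146 (w = Add(-2, Mul(-12, Add(12, 0))) = Add(-2, Mul(-12, 12)) = Add(-2, -144) = -146)
Function('n')(h) = 5 (Function('n')(h) = Mul(Mul(5, h), Pow(h, -1)) = 5)
Mul(Function('n')(-4), Add(Mul(Add(792, 207), Add(w, 647)), 989)) = Mul(5, Add(Mul(Add(792, 207), Add(-146, 647)), 989)) = Mul(5, Add(Mul(999, 501), 989)) = Mul(5, Add(500499, 989)) = Mul(5, 501488) = 2507440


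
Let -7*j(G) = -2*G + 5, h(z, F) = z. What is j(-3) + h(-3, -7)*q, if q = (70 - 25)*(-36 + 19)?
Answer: 16054/7 ≈ 2293.4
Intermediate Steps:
j(G) = -5/7 + 2*G/7 (j(G) = -(-2*G + 5)/7 = -(5 - 2*G)/7 = -5/7 + 2*G/7)
q = -765 (q = 45*(-17) = -765)
j(-3) + h(-3, -7)*q = (-5/7 + (2/7)*(-3)) - 3*(-765) = (-5/7 - 6/7) + 2295 = -11/7 + 2295 = 16054/7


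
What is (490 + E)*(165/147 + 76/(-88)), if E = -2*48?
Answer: 54963/539 ≈ 101.97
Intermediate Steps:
E = -96
(490 + E)*(165/147 + 76/(-88)) = (490 - 96)*(165/147 + 76/(-88)) = 394*(165*(1/147) + 76*(-1/88)) = 394*(55/49 - 19/22) = 394*(279/1078) = 54963/539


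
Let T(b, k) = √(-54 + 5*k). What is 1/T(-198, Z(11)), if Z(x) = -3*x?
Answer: -I*√219/219 ≈ -0.067574*I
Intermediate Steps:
1/T(-198, Z(11)) = 1/(√(-54 + 5*(-3*11))) = 1/(√(-54 + 5*(-33))) = 1/(√(-54 - 165)) = 1/(√(-219)) = 1/(I*√219) = -I*√219/219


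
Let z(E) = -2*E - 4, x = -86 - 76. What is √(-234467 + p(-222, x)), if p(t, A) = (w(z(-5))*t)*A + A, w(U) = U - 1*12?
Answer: I*√450413 ≈ 671.13*I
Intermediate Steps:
x = -162
z(E) = -4 - 2*E
w(U) = -12 + U (w(U) = U - 12 = -12 + U)
p(t, A) = A - 6*A*t (p(t, A) = ((-12 + (-4 - 2*(-5)))*t)*A + A = ((-12 + (-4 + 10))*t)*A + A = ((-12 + 6)*t)*A + A = (-6*t)*A + A = -6*A*t + A = A - 6*A*t)
√(-234467 + p(-222, x)) = √(-234467 - 162*(1 - 6*(-222))) = √(-234467 - 162*(1 + 1332)) = √(-234467 - 162*1333) = √(-234467 - 215946) = √(-450413) = I*√450413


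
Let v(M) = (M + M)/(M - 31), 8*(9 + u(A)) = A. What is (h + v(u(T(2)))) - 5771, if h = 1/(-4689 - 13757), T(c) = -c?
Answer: -745103721/129122 ≈ -5770.5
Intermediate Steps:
u(A) = -9 + A/8
h = -1/18446 (h = 1/(-18446) = -1/18446 ≈ -5.4212e-5)
v(M) = 2*M/(-31 + M) (v(M) = (2*M)/(-31 + M) = 2*M/(-31 + M))
(h + v(u(T(2)))) - 5771 = (-1/18446 + 2*(-9 + (-1*2)/8)/(-31 + (-9 + (-1*2)/8))) - 5771 = (-1/18446 + 2*(-9 + (1/8)*(-2))/(-31 + (-9 + (1/8)*(-2)))) - 5771 = (-1/18446 + 2*(-9 - 1/4)/(-31 + (-9 - 1/4))) - 5771 = (-1/18446 + 2*(-37/4)/(-31 - 37/4)) - 5771 = (-1/18446 + 2*(-37/4)/(-161/4)) - 5771 = (-1/18446 + 2*(-37/4)*(-4/161)) - 5771 = (-1/18446 + 74/161) - 5771 = 59341/129122 - 5771 = -745103721/129122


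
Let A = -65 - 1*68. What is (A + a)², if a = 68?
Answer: 4225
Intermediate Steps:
A = -133 (A = -65 - 68 = -133)
(A + a)² = (-133 + 68)² = (-65)² = 4225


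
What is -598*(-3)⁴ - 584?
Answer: -49022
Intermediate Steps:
-598*(-3)⁴ - 584 = -598*81 - 584 = -48438 - 584 = -49022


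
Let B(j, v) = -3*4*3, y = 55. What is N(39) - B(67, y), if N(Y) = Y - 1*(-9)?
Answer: 84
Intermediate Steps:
B(j, v) = -36 (B(j, v) = -12*3 = -36)
N(Y) = 9 + Y (N(Y) = Y + 9 = 9 + Y)
N(39) - B(67, y) = (9 + 39) - 1*(-36) = 48 + 36 = 84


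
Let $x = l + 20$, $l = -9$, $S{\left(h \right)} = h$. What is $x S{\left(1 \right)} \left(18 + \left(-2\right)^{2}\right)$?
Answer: $242$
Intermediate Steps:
$x = 11$ ($x = -9 + 20 = 11$)
$x S{\left(1 \right)} \left(18 + \left(-2\right)^{2}\right) = 11 \cdot 1 \left(18 + \left(-2\right)^{2}\right) = 11 \left(18 + 4\right) = 11 \cdot 22 = 242$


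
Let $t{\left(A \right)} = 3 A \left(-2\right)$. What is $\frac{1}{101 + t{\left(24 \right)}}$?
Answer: $- \frac{1}{43} \approx -0.023256$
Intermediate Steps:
$t{\left(A \right)} = - 6 A$
$\frac{1}{101 + t{\left(24 \right)}} = \frac{1}{101 - 144} = \frac{1}{-43} = - \frac{1}{43}$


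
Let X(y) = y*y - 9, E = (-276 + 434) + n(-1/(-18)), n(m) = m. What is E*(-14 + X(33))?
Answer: 1516385/9 ≈ 1.6849e+5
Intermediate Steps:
E = 2845/18 (E = (-276 + 434) - 1/(-18) = 158 - 1*(-1/18) = 158 + 1/18 = 2845/18 ≈ 158.06)
X(y) = -9 + y² (X(y) = y² - 9 = -9 + y²)
E*(-14 + X(33)) = 2845*(-14 + (-9 + 33²))/18 = 2845*(-14 + (-9 + 1089))/18 = 2845*(-14 + 1080)/18 = (2845/18)*1066 = 1516385/9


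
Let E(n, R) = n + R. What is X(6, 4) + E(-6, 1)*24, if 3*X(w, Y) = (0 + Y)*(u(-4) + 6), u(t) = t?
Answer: -352/3 ≈ -117.33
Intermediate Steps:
E(n, R) = R + n
X(w, Y) = 2*Y/3 (X(w, Y) = ((0 + Y)*(-4 + 6))/3 = (Y*2)/3 = (2*Y)/3 = 2*Y/3)
X(6, 4) + E(-6, 1)*24 = (2/3)*4 + (1 - 6)*24 = 8/3 - 5*24 = 8/3 - 120 = -352/3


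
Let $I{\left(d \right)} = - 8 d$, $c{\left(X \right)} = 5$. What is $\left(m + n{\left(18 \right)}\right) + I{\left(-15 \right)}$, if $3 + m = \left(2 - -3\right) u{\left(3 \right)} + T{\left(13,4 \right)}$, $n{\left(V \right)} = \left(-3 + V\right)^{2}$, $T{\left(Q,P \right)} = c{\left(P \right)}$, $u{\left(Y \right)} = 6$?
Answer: $377$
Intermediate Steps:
$T{\left(Q,P \right)} = 5$
$m = 32$ ($m = -3 + \left(\left(2 - -3\right) 6 + 5\right) = -3 + \left(\left(2 + 3\right) 6 + 5\right) = -3 + \left(5 \cdot 6 + 5\right) = -3 + \left(30 + 5\right) = -3 + 35 = 32$)
$\left(m + n{\left(18 \right)}\right) + I{\left(-15 \right)} = \left(32 + \left(-3 + 18\right)^{2}\right) - -120 = \left(32 + 15^{2}\right) + 120 = \left(32 + 225\right) + 120 = 257 + 120 = 377$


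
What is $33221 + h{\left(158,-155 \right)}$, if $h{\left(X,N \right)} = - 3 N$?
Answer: $33686$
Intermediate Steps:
$33221 + h{\left(158,-155 \right)} = 33221 - -465 = 33221 + 465 = 33686$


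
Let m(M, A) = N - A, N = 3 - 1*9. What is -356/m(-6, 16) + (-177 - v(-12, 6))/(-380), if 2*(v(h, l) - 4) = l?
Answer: 17416/1045 ≈ 16.666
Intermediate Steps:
N = -6 (N = 3 - 9 = -6)
v(h, l) = 4 + l/2
m(M, A) = -6 - A
-356/m(-6, 16) + (-177 - v(-12, 6))/(-380) = -356/(-6 - 1*16) + (-177 - (4 + (½)*6))/(-380) = -356/(-6 - 16) + (-177 - (4 + 3))*(-1/380) = -356/(-22) + (-177 - 1*7)*(-1/380) = -356*(-1/22) + (-177 - 7)*(-1/380) = 178/11 - 184*(-1/380) = 178/11 + 46/95 = 17416/1045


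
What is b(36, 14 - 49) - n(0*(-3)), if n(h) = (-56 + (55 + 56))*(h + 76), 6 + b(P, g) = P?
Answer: -4150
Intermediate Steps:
b(P, g) = -6 + P
n(h) = 4180 + 55*h (n(h) = (-56 + 111)*(76 + h) = 55*(76 + h) = 4180 + 55*h)
b(36, 14 - 49) - n(0*(-3)) = (-6 + 36) - (4180 + 55*(0*(-3))) = 30 - (4180 + 55*0) = 30 - (4180 + 0) = 30 - 1*4180 = 30 - 4180 = -4150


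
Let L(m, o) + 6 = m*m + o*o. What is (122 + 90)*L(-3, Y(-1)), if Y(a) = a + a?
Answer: 1484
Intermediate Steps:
Y(a) = 2*a
L(m, o) = -6 + m**2 + o**2 (L(m, o) = -6 + (m*m + o*o) = -6 + (m**2 + o**2) = -6 + m**2 + o**2)
(122 + 90)*L(-3, Y(-1)) = (122 + 90)*(-6 + (-3)**2 + (2*(-1))**2) = 212*(-6 + 9 + (-2)**2) = 212*(-6 + 9 + 4) = 212*7 = 1484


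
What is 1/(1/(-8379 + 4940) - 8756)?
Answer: -3439/30111885 ≈ -0.00011421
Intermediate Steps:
1/(1/(-8379 + 4940) - 8756) = 1/(1/(-3439) - 8756) = 1/(-1/3439 - 8756) = 1/(-30111885/3439) = -3439/30111885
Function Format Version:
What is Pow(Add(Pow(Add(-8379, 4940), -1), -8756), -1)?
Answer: Rational(-3439, 30111885) ≈ -0.00011421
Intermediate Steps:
Pow(Add(Pow(Add(-8379, 4940), -1), -8756), -1) = Pow(Add(Pow(-3439, -1), -8756), -1) = Pow(Add(Rational(-1, 3439), -8756), -1) = Pow(Rational(-30111885, 3439), -1) = Rational(-3439, 30111885)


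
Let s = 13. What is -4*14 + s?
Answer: -43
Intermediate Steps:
-4*14 + s = -4*14 + 13 = -56 + 13 = -43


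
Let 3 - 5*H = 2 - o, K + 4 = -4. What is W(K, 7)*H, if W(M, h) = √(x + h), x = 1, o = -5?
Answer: -8*√2/5 ≈ -2.2627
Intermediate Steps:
K = -8 (K = -4 - 4 = -8)
W(M, h) = √(1 + h)
H = -⅘ (H = ⅗ - (2 - 1*(-5))/5 = ⅗ - (2 + 5)/5 = ⅗ - ⅕*7 = ⅗ - 7/5 = -⅘ ≈ -0.80000)
W(K, 7)*H = √(1 + 7)*(-⅘) = √8*(-⅘) = (2*√2)*(-⅘) = -8*√2/5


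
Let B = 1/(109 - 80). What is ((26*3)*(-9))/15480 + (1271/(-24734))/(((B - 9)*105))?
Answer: -1315129553/29035242600 ≈ -0.045294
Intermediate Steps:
B = 1/29 ≈ 0.034483
((26*3)*(-9))/15480 + (1271/(-24734))/(((B - 9)*105)) = ((26*3)*(-9))/15480 + (1271/(-24734))/(((1/29 - 9)*105)) = (78*(-9))*(1/15480) + (1271*(-1/24734))/((-260/29*105)) = -702*1/15480 - 1271/(24734*(-27300/29)) = -39/860 - 1271/24734*(-29/27300) = -39/860 + 36859/675238200 = -1315129553/29035242600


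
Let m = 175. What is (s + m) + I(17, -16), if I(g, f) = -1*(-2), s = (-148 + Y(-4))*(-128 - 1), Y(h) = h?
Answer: 19785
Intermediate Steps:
s = 19608 (s = (-148 - 4)*(-128 - 1) = -152*(-129) = 19608)
I(g, f) = 2
(s + m) + I(17, -16) = (19608 + 175) + 2 = 19783 + 2 = 19785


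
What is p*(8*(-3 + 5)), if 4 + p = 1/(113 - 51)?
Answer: -1976/31 ≈ -63.742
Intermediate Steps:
p = -247/62 (p = -4 + 1/(113 - 51) = -4 + 1/62 = -247/62 ≈ -3.9839)
p*(8*(-3 + 5)) = -988*(-3 + 5)/31 = -988*2/31 = -247/62*16 = -1976/31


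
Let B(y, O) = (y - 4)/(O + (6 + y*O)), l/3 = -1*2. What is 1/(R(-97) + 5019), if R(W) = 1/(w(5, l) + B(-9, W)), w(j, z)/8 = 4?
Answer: 25011/125530991 ≈ 0.00019924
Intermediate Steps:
l = -6 (l = 3*(-1*2) = 3*(-2) = -6)
w(j, z) = 32 (w(j, z) = 8*4 = 32)
B(y, O) = (-4 + y)/(6 + O + O*y) (B(y, O) = (-4 + y)/(O + (6 + O*y)) = (-4 + y)/(6 + O + O*y))
R(W) = 1/(32 - 13/(6 - 8*W)) (R(W) = 1/(32 + (-4 - 9)/(6 + W + W*(-9))) = 1/(32 - 13/(6 + W - 9*W)) = 1/(32 - 13/(6 - 8*W)))
1/(R(-97) + 5019) = 1/(2*(3 - 4*(-97))/(179 - 256*(-97)) + 5019) = 1/(2*(3 + 388)/(179 + 24832) + 5019) = 1/(2*391/25011 + 5019) = 1/(2*(1/25011)*391 + 5019) = 1/(782/25011 + 5019) = 1/(125530991/25011) = 25011/125530991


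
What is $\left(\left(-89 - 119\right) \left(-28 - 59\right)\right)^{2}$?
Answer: $327465216$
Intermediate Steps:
$\left(\left(-89 - 119\right) \left(-28 - 59\right)\right)^{2} = \left(\left(-208\right) \left(-87\right)\right)^{2} = 18096^{2} = 327465216$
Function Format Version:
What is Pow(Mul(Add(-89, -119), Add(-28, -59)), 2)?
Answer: 327465216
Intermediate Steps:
Pow(Mul(Add(-89, -119), Add(-28, -59)), 2) = Pow(Mul(-208, -87), 2) = Pow(18096, 2) = 327465216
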